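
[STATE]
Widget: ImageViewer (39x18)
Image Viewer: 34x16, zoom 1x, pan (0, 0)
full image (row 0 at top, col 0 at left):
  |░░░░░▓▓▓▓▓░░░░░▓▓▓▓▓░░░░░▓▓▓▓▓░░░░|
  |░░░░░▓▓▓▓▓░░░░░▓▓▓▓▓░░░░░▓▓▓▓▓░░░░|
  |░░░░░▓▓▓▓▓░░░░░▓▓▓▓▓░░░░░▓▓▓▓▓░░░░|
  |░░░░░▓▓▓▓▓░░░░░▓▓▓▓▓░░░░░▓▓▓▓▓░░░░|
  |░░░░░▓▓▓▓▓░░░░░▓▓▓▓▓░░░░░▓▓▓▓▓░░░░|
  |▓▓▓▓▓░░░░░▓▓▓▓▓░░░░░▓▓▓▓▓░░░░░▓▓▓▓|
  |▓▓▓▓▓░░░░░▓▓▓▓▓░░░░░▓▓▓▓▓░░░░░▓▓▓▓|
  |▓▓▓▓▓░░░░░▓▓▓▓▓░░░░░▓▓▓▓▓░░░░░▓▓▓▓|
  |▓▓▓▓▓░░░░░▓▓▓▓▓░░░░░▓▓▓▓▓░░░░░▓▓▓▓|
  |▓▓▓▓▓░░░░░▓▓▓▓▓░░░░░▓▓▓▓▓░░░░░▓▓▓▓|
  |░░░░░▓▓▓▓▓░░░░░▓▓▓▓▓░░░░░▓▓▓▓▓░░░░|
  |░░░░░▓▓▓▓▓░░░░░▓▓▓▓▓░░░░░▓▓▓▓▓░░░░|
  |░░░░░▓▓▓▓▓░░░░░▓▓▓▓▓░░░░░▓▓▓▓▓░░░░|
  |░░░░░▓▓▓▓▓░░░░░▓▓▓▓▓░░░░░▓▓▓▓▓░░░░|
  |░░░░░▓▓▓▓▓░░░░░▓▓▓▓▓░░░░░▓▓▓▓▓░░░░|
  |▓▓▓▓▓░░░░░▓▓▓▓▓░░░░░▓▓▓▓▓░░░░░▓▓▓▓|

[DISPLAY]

░░░░░▓▓▓▓▓░░░░░▓▓▓▓▓░░░░░▓▓▓▓▓░░░░     
░░░░░▓▓▓▓▓░░░░░▓▓▓▓▓░░░░░▓▓▓▓▓░░░░     
░░░░░▓▓▓▓▓░░░░░▓▓▓▓▓░░░░░▓▓▓▓▓░░░░     
░░░░░▓▓▓▓▓░░░░░▓▓▓▓▓░░░░░▓▓▓▓▓░░░░     
░░░░░▓▓▓▓▓░░░░░▓▓▓▓▓░░░░░▓▓▓▓▓░░░░     
▓▓▓▓▓░░░░░▓▓▓▓▓░░░░░▓▓▓▓▓░░░░░▓▓▓▓     
▓▓▓▓▓░░░░░▓▓▓▓▓░░░░░▓▓▓▓▓░░░░░▓▓▓▓     
▓▓▓▓▓░░░░░▓▓▓▓▓░░░░░▓▓▓▓▓░░░░░▓▓▓▓     
▓▓▓▓▓░░░░░▓▓▓▓▓░░░░░▓▓▓▓▓░░░░░▓▓▓▓     
▓▓▓▓▓░░░░░▓▓▓▓▓░░░░░▓▓▓▓▓░░░░░▓▓▓▓     
░░░░░▓▓▓▓▓░░░░░▓▓▓▓▓░░░░░▓▓▓▓▓░░░░     
░░░░░▓▓▓▓▓░░░░░▓▓▓▓▓░░░░░▓▓▓▓▓░░░░     
░░░░░▓▓▓▓▓░░░░░▓▓▓▓▓░░░░░▓▓▓▓▓░░░░     
░░░░░▓▓▓▓▓░░░░░▓▓▓▓▓░░░░░▓▓▓▓▓░░░░     
░░░░░▓▓▓▓▓░░░░░▓▓▓▓▓░░░░░▓▓▓▓▓░░░░     
▓▓▓▓▓░░░░░▓▓▓▓▓░░░░░▓▓▓▓▓░░░░░▓▓▓▓     
                                       
                                       


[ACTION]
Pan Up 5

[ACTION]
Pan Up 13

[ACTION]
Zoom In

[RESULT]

░░░░░░░░░░▓▓▓▓▓▓▓▓▓▓░░░░░░░░░░▓▓▓▓▓▓▓▓▓
░░░░░░░░░░▓▓▓▓▓▓▓▓▓▓░░░░░░░░░░▓▓▓▓▓▓▓▓▓
░░░░░░░░░░▓▓▓▓▓▓▓▓▓▓░░░░░░░░░░▓▓▓▓▓▓▓▓▓
░░░░░░░░░░▓▓▓▓▓▓▓▓▓▓░░░░░░░░░░▓▓▓▓▓▓▓▓▓
░░░░░░░░░░▓▓▓▓▓▓▓▓▓▓░░░░░░░░░░▓▓▓▓▓▓▓▓▓
░░░░░░░░░░▓▓▓▓▓▓▓▓▓▓░░░░░░░░░░▓▓▓▓▓▓▓▓▓
░░░░░░░░░░▓▓▓▓▓▓▓▓▓▓░░░░░░░░░░▓▓▓▓▓▓▓▓▓
░░░░░░░░░░▓▓▓▓▓▓▓▓▓▓░░░░░░░░░░▓▓▓▓▓▓▓▓▓
░░░░░░░░░░▓▓▓▓▓▓▓▓▓▓░░░░░░░░░░▓▓▓▓▓▓▓▓▓
░░░░░░░░░░▓▓▓▓▓▓▓▓▓▓░░░░░░░░░░▓▓▓▓▓▓▓▓▓
▓▓▓▓▓▓▓▓▓▓░░░░░░░░░░▓▓▓▓▓▓▓▓▓▓░░░░░░░░░
▓▓▓▓▓▓▓▓▓▓░░░░░░░░░░▓▓▓▓▓▓▓▓▓▓░░░░░░░░░
▓▓▓▓▓▓▓▓▓▓░░░░░░░░░░▓▓▓▓▓▓▓▓▓▓░░░░░░░░░
▓▓▓▓▓▓▓▓▓▓░░░░░░░░░░▓▓▓▓▓▓▓▓▓▓░░░░░░░░░
▓▓▓▓▓▓▓▓▓▓░░░░░░░░░░▓▓▓▓▓▓▓▓▓▓░░░░░░░░░
▓▓▓▓▓▓▓▓▓▓░░░░░░░░░░▓▓▓▓▓▓▓▓▓▓░░░░░░░░░
▓▓▓▓▓▓▓▓▓▓░░░░░░░░░░▓▓▓▓▓▓▓▓▓▓░░░░░░░░░
▓▓▓▓▓▓▓▓▓▓░░░░░░░░░░▓▓▓▓▓▓▓▓▓▓░░░░░░░░░


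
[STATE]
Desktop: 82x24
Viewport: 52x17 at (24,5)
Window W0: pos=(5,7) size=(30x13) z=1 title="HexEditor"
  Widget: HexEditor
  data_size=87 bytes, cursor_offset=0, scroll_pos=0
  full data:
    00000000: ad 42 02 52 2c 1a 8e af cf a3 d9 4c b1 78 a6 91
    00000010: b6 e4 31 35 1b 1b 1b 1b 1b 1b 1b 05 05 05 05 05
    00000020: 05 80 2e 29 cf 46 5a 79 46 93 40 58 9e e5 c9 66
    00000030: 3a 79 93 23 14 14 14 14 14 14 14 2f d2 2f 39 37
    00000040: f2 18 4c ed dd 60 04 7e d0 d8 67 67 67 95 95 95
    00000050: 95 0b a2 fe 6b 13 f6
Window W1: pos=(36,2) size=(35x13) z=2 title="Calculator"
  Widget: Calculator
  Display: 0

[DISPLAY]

            ┃                                0┃     
            ┃┌───┬───┬───┬───┐                ┃     
━━━━━━━━━━┓ ┃│ 7 │ 8 │ 9 │ ÷ │                ┃     
          ┃ ┃├───┼───┼───┼───┤                ┃     
──────────┨ ┃│ 4 │ 5 │ 6 │ × │                ┃     
 52 2c 1a ┃ ┃├───┼───┼───┼───┤                ┃     
 35 1b 1b ┃ ┃│ 1 │ 2 │ 3 │ - │                ┃     
 29 cf 46 ┃ ┃├───┼───┼───┼───┤                ┃     
 23 14 14 ┃ ┃│ 0 │ . │ = │ + │                ┃     
 ed dd 60 ┃ ┗━━━━━━━━━━━━━━━━━━━━━━━━━━━━━━━━━┛     
 fe 6b 13 ┃                                         
          ┃                                         
          ┃                                         
          ┃                                         
━━━━━━━━━━┛                                         
                                                    
                                                    


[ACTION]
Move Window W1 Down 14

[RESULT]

                                                    
                                                    
━━━━━━━━━━┓                                         
          ┃                                         
──────────┨                                         
 52 2c 1a ┃                                         
 35 1b 1b ┃ ┏━━━━━━━━━━━━━━━━━━━━━━━━━━━━━━━━━┓     
 29 cf 46 ┃ ┃ Calculator                      ┃     
 23 14 14 ┃ ┠─────────────────────────────────┨     
 ed dd 60 ┃ ┃                                0┃     
 fe 6b 13 ┃ ┃┌───┬───┬───┬───┐                ┃     
          ┃ ┃│ 7 │ 8 │ 9 │ ÷ │                ┃     
          ┃ ┃├───┼───┼───┼───┤                ┃     
          ┃ ┃│ 4 │ 5 │ 6 │ × │                ┃     
━━━━━━━━━━┛ ┃├───┼───┼───┼───┤                ┃     
            ┃│ 1 │ 2 │ 3 │ - │                ┃     
            ┃├───┼───┼───┼───┤                ┃     


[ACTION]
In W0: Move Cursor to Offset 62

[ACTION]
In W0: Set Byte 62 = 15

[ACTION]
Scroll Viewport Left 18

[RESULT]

                                                    
                                                    
━━━━━━━━━━━━━━━━━━━━━━━━━━━━┓                       
 HexEditor                  ┃                       
────────────────────────────┨                       
00000000  ad 42 02 52 2c 1a ┃                       
00000010  b6 e4 31 35 1b 1b ┃ ┏━━━━━━━━━━━━━━━━━━━━━
00000020  05 80 2e 29 cf 46 ┃ ┃ Calculator          
00000030  3a 79 93 23 14 14 ┃ ┠─────────────────────
00000040  f2 18 4c ed dd 60 ┃ ┃                     
00000050  95 0b a2 fe 6b 13 ┃ ┃┌───┬───┬───┬───┐    
                            ┃ ┃│ 7 │ 8 │ 9 │ ÷ │    
                            ┃ ┃├───┼───┼───┼───┤    
                            ┃ ┃│ 4 │ 5 │ 6 │ × │    
━━━━━━━━━━━━━━━━━━━━━━━━━━━━┛ ┃├───┼───┼───┼───┤    
                              ┃│ 1 │ 2 │ 3 │ - │    
                              ┃├───┼───┼───┼───┤    


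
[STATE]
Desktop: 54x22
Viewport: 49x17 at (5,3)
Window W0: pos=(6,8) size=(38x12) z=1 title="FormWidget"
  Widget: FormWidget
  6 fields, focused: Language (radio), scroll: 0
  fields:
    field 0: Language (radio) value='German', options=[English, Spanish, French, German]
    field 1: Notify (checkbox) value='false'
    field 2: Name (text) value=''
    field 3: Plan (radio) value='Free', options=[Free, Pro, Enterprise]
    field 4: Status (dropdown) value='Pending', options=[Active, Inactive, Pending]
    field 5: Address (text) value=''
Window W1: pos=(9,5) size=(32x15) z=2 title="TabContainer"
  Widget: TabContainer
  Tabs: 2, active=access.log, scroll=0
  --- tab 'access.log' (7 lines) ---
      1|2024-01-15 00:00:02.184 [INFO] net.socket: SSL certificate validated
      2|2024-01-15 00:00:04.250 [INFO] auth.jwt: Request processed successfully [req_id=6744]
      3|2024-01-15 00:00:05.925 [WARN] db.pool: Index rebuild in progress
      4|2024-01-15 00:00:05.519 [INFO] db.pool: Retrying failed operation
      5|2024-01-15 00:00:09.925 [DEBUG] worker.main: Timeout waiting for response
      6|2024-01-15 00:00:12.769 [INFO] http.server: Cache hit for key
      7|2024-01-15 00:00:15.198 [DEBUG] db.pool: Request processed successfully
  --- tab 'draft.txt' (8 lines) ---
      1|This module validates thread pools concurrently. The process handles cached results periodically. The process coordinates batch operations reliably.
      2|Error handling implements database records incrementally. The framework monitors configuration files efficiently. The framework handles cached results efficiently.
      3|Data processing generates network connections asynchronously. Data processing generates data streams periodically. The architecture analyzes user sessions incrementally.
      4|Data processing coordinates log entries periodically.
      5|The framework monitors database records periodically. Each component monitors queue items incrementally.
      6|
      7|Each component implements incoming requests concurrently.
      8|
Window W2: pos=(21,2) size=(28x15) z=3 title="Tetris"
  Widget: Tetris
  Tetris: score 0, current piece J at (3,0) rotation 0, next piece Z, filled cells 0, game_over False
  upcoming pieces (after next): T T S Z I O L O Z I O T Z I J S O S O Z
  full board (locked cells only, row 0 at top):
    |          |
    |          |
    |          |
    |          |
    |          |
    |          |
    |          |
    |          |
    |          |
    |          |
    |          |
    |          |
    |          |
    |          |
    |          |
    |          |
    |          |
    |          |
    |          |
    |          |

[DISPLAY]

                ┃ Tetris                   ┃     
                ┠──────────────────────────┨     
    ┏━━━━━━━━━━━┃          │Next:          ┃     
    ┃ TabContain┃          │▓▓             ┃     
    ┠───────────┃          │ ▓▓            ┃     
 ┏━━┃[access.log┃          │               ┃     
 ┃ F┃───────────┃          │               ┃     
 ┠──┃2024-01-15 ┃          │               ┃     
 ┃> ┃2024-01-15 ┃          │Score:         ┃     
 ┃  ┃2024-01-15 ┃          │0              ┃     
 ┃  ┃2024-01-15 ┃          │               ┃     
 ┃  ┃2024-01-15 ┃          │               ┃     
 ┃  ┃2024-01-15 ┃          │               ┃     
 ┃  ┃2024-01-15 ┗━━━━━━━━━━━━━━━━━━━━━━━━━━┛     
 ┃  ┃                              ┃  ┃          
 ┃  ┃                              ┃  ┃          
 ┗━━┗━━━━━━━━━━━━━━━━━━━━━━━━━━━━━━┛━━┛          


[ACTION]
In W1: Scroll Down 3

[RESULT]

                ┃ Tetris                   ┃     
                ┠──────────────────────────┨     
    ┏━━━━━━━━━━━┃          │Next:          ┃     
    ┃ TabContain┃          │▓▓             ┃     
    ┠───────────┃          │ ▓▓            ┃     
 ┏━━┃[access.log┃          │               ┃     
 ┃ F┃───────────┃          │               ┃     
 ┠──┃2024-01-15 ┃          │               ┃     
 ┃> ┃2024-01-15 ┃          │Score:         ┃     
 ┃  ┃2024-01-15 ┃          │0              ┃     
 ┃  ┃2024-01-15 ┃          │               ┃     
 ┃  ┃           ┃          │               ┃     
 ┃  ┃           ┃          │               ┃     
 ┃  ┃           ┗━━━━━━━━━━━━━━━━━━━━━━━━━━┛     
 ┃  ┃                              ┃  ┃          
 ┃  ┃                              ┃  ┃          
 ┗━━┗━━━━━━━━━━━━━━━━━━━━━━━━━━━━━━┛━━┛          


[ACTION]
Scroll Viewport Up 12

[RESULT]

                                                 
                                                 
                ┏━━━━━━━━━━━━━━━━━━━━━━━━━━┓     
                ┃ Tetris                   ┃     
                ┠──────────────────────────┨     
    ┏━━━━━━━━━━━┃          │Next:          ┃     
    ┃ TabContain┃          │▓▓             ┃     
    ┠───────────┃          │ ▓▓            ┃     
 ┏━━┃[access.log┃          │               ┃     
 ┃ F┃───────────┃          │               ┃     
 ┠──┃2024-01-15 ┃          │               ┃     
 ┃> ┃2024-01-15 ┃          │Score:         ┃     
 ┃  ┃2024-01-15 ┃          │0              ┃     
 ┃  ┃2024-01-15 ┃          │               ┃     
 ┃  ┃           ┃          │               ┃     
 ┃  ┃           ┃          │               ┃     
 ┃  ┃           ┗━━━━━━━━━━━━━━━━━━━━━━━━━━┛     


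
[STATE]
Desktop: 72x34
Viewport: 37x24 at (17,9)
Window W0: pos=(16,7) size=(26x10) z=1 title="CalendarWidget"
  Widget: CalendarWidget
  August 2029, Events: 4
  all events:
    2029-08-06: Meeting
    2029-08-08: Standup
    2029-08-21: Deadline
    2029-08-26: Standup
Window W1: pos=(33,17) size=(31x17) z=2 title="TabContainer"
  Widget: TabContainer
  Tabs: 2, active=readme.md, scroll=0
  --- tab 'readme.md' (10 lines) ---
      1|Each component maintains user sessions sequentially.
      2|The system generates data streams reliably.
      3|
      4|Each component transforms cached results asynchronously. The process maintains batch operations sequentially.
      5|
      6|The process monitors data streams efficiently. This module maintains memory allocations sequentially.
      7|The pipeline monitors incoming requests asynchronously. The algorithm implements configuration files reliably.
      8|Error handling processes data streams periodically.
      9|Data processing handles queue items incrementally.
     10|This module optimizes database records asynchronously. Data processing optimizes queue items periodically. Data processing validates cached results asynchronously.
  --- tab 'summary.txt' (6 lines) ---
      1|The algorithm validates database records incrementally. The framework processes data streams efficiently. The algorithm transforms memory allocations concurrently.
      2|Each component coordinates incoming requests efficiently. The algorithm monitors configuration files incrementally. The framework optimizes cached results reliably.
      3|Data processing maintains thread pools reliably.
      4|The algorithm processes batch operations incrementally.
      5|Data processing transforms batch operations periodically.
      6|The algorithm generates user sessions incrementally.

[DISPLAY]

────────────────────────┨            
      August 2029       ┃            
Mo Tu We Th Fr Sa Su    ┃            
       1  2  3  4  5    ┃            
 6*  7  8*  9 10 11 12  ┃            
13 14 15 16 17 18 19    ┃            
20 21* 22 23 24 25 26*  ┃            
━━━━━━━━━━━━━━━━━━━━━━━━┛            
                ┏━━━━━━━━━━━━━━━━━━━━
                ┃ TabContainer       
                ┠────────────────────
                ┃[readme.md]│ summary
                ┃────────────────────
                ┃Each component maint
                ┃The system generates
                ┃                    
                ┃Each component trans
                ┃                    
                ┃The process monitors
                ┃The pipeline monitor
                ┃Error handling proce
                ┃Data processing hand
                ┃This module optimize
                ┃                    


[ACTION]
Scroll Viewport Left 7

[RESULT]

      ┠────────────────────────┨     
      ┃      August 2029       ┃     
      ┃Mo Tu We Th Fr Sa Su    ┃     
      ┃       1  2  3  4  5    ┃     
      ┃ 6*  7  8*  9 10 11 12  ┃     
      ┃13 14 15 16 17 18 19    ┃     
      ┃20 21* 22 23 24 25 26*  ┃     
      ┗━━━━━━━━━━━━━━━━━━━━━━━━┛     
                       ┏━━━━━━━━━━━━━
                       ┃ TabContainer
                       ┠─────────────
                       ┃[readme.md]│ 
                       ┃─────────────
                       ┃Each componen
                       ┃The system ge
                       ┃             
                       ┃Each componen
                       ┃             
                       ┃The process m
                       ┃The pipeline 
                       ┃Error handlin
                       ┃Data processi
                       ┃This module o
                       ┃             


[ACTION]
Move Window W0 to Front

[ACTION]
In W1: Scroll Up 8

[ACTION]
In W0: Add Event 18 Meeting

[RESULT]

      ┠────────────────────────┨     
      ┃      August 2029       ┃     
      ┃Mo Tu We Th Fr Sa Su    ┃     
      ┃       1  2  3  4  5    ┃     
      ┃ 6*  7  8*  9 10 11 12  ┃     
      ┃13 14 15 16 17 18* 19   ┃     
      ┃20 21* 22 23 24 25 26*  ┃     
      ┗━━━━━━━━━━━━━━━━━━━━━━━━┛     
                       ┏━━━━━━━━━━━━━
                       ┃ TabContainer
                       ┠─────────────
                       ┃[readme.md]│ 
                       ┃─────────────
                       ┃Each componen
                       ┃The system ge
                       ┃             
                       ┃Each componen
                       ┃             
                       ┃The process m
                       ┃The pipeline 
                       ┃Error handlin
                       ┃Data processi
                       ┃This module o
                       ┃             


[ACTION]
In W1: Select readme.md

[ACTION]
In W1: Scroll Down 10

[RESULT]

      ┠────────────────────────┨     
      ┃      August 2029       ┃     
      ┃Mo Tu We Th Fr Sa Su    ┃     
      ┃       1  2  3  4  5    ┃     
      ┃ 6*  7  8*  9 10 11 12  ┃     
      ┃13 14 15 16 17 18* 19   ┃     
      ┃20 21* 22 23 24 25 26*  ┃     
      ┗━━━━━━━━━━━━━━━━━━━━━━━━┛     
                       ┏━━━━━━━━━━━━━
                       ┃ TabContainer
                       ┠─────────────
                       ┃[readme.md]│ 
                       ┃─────────────
                       ┃This module o
                       ┃             
                       ┃             
                       ┃             
                       ┃             
                       ┃             
                       ┃             
                       ┃             
                       ┃             
                       ┃             
                       ┃             


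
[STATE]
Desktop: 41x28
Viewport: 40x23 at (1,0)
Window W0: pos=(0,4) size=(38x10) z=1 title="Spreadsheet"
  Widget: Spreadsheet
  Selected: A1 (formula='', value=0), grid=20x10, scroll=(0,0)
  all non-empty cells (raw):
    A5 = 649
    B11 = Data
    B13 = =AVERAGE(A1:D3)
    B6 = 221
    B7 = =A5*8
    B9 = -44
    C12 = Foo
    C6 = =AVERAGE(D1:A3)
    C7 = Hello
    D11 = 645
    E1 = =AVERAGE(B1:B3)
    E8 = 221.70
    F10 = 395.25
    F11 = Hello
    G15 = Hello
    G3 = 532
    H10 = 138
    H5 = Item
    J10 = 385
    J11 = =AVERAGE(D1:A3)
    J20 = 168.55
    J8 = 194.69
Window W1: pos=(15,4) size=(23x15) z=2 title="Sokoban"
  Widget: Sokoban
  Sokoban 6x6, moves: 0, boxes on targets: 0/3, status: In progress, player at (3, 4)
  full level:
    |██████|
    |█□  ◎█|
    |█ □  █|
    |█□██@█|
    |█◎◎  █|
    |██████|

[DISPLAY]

                                        
                                        
                                        
                                        
━━━━━━━━━━━━━━┏━━━━━━━━━━━━━━━━━━━━━┓   
 Spreadsheet  ┃ Sokoban             ┃   
──────────────┠─────────────────────┨   
A1:           ┃██████               ┃   
       A      ┃█□  ◎█               ┃   
--------------┃█ □  █               ┃   
  1      [0]  ┃█□██@█               ┃   
  2        0  ┃█◎◎  █               ┃   
  3        0  ┃██████               ┃   
━━━━━━━━━━━━━━┃Moves: 0  0/3        ┃   
              ┃                     ┃   
              ┃                     ┃   
              ┃                     ┃   
              ┃                     ┃   
              ┗━━━━━━━━━━━━━━━━━━━━━┛   
                                        
                                        
                                        
                                        


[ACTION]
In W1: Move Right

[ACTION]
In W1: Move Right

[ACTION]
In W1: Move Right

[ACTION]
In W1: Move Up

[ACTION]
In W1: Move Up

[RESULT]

                                        
                                        
                                        
                                        
━━━━━━━━━━━━━━┏━━━━━━━━━━━━━━━━━━━━━┓   
 Spreadsheet  ┃ Sokoban             ┃   
──────────────┠─────────────────────┨   
A1:           ┃██████               ┃   
       A      ┃█□  +█               ┃   
--------------┃█ □  █               ┃   
  1      [0]  ┃█□██ █               ┃   
  2        0  ┃█◎◎  █               ┃   
  3        0  ┃██████               ┃   
━━━━━━━━━━━━━━┃Moves: 2  0/3        ┃   
              ┃                     ┃   
              ┃                     ┃   
              ┃                     ┃   
              ┃                     ┃   
              ┗━━━━━━━━━━━━━━━━━━━━━┛   
                                        
                                        
                                        
                                        


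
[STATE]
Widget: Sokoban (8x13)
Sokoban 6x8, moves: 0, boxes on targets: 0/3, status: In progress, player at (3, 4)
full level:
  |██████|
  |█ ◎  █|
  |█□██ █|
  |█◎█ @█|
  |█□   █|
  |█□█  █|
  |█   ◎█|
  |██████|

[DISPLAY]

██████  
█ ◎  █  
█□██ █  
█◎█ @█  
█□   █  
█□█  █  
█   ◎█  
██████  
Moves: 0
        
        
        
        


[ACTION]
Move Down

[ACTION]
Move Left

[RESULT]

██████  
█ ◎  █  
█□██ █  
█◎█  █  
█□ @ █  
█□█  █  
█   ◎█  
██████  
Moves: 2
        
        
        
        


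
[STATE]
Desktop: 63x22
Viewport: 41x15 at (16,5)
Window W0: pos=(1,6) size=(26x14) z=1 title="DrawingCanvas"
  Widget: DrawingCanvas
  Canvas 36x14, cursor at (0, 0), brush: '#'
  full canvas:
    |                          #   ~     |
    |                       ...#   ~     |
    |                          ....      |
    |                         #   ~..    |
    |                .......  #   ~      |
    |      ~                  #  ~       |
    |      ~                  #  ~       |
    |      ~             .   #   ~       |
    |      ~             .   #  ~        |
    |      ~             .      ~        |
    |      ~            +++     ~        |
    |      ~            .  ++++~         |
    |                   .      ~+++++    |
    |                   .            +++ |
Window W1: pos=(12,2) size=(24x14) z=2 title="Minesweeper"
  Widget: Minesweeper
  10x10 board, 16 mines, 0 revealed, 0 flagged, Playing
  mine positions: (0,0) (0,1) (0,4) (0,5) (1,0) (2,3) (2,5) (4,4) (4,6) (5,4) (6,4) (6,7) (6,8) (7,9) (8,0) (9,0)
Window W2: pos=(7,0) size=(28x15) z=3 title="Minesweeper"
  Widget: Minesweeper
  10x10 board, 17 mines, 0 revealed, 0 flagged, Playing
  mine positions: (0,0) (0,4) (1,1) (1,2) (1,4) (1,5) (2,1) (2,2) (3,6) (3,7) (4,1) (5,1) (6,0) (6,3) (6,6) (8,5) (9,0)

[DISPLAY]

■■                ┃┃                     
■■                ┃┃                     
■■                ┃┃                     
■■                ┃┃                     
■■                ┃┃                     
■■                ┃┃                     
■■                ┃┃                     
■■                ┃┃                     
                  ┃┃                     
━━━━━━━━━━━━━━━━━━┛┃                     
━━━━━━━━━━━━━━━━━━━┛                     
      .   ┃                              
      .   ┃                              
      .   ┃                              
━━━━━━━━━━┛                              


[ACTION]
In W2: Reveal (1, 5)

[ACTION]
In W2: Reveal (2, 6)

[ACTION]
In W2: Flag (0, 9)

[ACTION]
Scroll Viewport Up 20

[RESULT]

━━━━━━━━━━━━━━━━━━┓                      
eper              ┃                      
──────────────────┨┓                     
■■                ┃┃                     
■■                ┃┨                     
■■                ┃┃                     
■■                ┃┃                     
■■                ┃┃                     
■■                ┃┃                     
■■                ┃┃                     
■■                ┃┃                     
■■                ┃┃                     
■■                ┃┃                     
                  ┃┃                     
━━━━━━━━━━━━━━━━━━┛┃                     


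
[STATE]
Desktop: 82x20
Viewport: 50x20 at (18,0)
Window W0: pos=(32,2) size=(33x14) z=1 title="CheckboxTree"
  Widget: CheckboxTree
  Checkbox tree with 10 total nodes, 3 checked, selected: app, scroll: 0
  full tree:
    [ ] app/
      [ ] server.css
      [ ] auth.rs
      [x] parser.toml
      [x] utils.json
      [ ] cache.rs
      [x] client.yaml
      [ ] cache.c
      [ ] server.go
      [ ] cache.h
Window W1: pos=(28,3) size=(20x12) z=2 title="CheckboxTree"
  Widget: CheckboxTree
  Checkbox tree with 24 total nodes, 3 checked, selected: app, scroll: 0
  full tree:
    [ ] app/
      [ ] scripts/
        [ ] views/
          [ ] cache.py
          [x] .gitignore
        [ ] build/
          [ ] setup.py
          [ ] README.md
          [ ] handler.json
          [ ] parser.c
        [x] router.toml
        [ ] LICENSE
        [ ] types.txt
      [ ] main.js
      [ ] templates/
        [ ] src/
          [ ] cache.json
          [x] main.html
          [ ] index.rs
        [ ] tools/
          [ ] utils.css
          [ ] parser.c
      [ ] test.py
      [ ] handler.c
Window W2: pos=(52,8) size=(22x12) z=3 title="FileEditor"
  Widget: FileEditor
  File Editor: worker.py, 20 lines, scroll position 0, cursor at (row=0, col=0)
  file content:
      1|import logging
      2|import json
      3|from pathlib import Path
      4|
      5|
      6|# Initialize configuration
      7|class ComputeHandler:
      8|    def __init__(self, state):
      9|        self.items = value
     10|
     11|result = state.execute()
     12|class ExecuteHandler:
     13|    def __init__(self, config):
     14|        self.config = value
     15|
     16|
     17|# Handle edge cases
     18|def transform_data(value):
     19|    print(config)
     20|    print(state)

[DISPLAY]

                                                  
                                                  
              ┏━━━━━━━━━━━━━━━━━━━━━━━━━━━━━━━┓   
          ┏━━━━━━━━━━━━━━━━━━┓                ┃   
          ┃ CheckboxTree     ┃────────────────┨   
          ┠──────────────────┨                ┃   
          ┃>[-] app/         ┃ss              ┃   
          ┃   [-] scripts/   ┃                ┃   
          ┃     [-] views/   ┃oml ┏━━━━━━━━━━━━━━━
          ┃       [ ] cache.p┃on  ┃ FileEditor    
          ┃       [x] .gitign┃    ┠───────────────
          ┃     [ ] build/   ┃aml ┃█mport logging 
          ┃       [ ] setup.p┃    ┃import json    
          ┃       [ ] README.┃o   ┃from pathlib im
          ┗━━━━━━━━━━━━━━━━━━┛    ┃               
              ┗━━━━━━━━━━━━━━━━━━━┃               
                                  ┃# Initialize co
                                  ┃class ComputeHa
                                  ┃    def __init_
                                  ┗━━━━━━━━━━━━━━━


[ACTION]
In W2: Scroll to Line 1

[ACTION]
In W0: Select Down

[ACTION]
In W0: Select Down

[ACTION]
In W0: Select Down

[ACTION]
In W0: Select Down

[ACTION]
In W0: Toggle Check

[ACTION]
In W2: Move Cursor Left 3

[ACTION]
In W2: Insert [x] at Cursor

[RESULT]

                                                  
                                                  
              ┏━━━━━━━━━━━━━━━━━━━━━━━━━━━━━━━┓   
          ┏━━━━━━━━━━━━━━━━━━┓                ┃   
          ┃ CheckboxTree     ┃────────────────┨   
          ┠──────────────────┨                ┃   
          ┃>[-] app/         ┃ss              ┃   
          ┃   [-] scripts/   ┃                ┃   
          ┃     [-] views/   ┃oml ┏━━━━━━━━━━━━━━━
          ┃       [ ] cache.p┃on  ┃ FileEditor    
          ┃       [x] .gitign┃    ┠───────────────
          ┃     [ ] build/   ┃aml ┃x█mport logging
          ┃       [ ] setup.p┃    ┃import json    
          ┃       [ ] README.┃o   ┃from pathlib im
          ┗━━━━━━━━━━━━━━━━━━┛    ┃               
              ┗━━━━━━━━━━━━━━━━━━━┃               
                                  ┃# Initialize co
                                  ┃class ComputeHa
                                  ┃    def __init_
                                  ┗━━━━━━━━━━━━━━━


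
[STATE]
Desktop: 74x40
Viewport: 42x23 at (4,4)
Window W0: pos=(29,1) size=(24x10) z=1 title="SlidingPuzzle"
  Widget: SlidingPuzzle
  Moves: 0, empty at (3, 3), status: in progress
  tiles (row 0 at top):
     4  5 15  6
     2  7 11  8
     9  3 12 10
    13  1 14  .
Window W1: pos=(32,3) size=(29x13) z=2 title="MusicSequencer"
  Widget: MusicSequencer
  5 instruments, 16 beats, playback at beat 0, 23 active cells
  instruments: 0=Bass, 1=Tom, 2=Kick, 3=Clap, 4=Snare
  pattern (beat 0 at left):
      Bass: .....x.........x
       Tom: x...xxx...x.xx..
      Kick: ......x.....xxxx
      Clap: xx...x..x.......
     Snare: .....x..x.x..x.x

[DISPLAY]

                         ┃┌─┃ MusicSequenc
                         ┃│ ┠─────────────
                         ┃├─┃      ▼123456
                         ┃│ ┃  Bass·····█·
                         ┃├─┃   Tom█···███
                         ┃│ ┃  Kick······█
                         ┗━━┃  Clap██···█·
                            ┃ Snare·····█·
                            ┃             
                            ┃             
                            ┃             
                            ┗━━━━━━━━━━━━━
                                          
                                          
                                          
                                          
                                          
                                          
                                          
                                          
                                          
                                          
                                          


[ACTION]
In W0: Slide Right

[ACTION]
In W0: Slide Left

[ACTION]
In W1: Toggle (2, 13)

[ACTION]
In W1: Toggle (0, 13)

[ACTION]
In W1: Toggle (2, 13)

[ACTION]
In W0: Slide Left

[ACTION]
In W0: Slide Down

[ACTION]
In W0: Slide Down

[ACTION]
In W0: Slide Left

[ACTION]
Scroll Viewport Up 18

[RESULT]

                                          
                         ┏━━━━━━━━━━━━━━━━
                         ┃ SlidingPuzzle  
                         ┠──┏━━━━━━━━━━━━━
                         ┃┌─┃ MusicSequenc
                         ┃│ ┠─────────────
                         ┃├─┃      ▼123456
                         ┃│ ┃  Bass·····█·
                         ┃├─┃   Tom█···███
                         ┃│ ┃  Kick······█
                         ┗━━┃  Clap██···█·
                            ┃ Snare·····█·
                            ┃             
                            ┃             
                            ┃             
                            ┗━━━━━━━━━━━━━
                                          
                                          
                                          
                                          
                                          
                                          
                                          


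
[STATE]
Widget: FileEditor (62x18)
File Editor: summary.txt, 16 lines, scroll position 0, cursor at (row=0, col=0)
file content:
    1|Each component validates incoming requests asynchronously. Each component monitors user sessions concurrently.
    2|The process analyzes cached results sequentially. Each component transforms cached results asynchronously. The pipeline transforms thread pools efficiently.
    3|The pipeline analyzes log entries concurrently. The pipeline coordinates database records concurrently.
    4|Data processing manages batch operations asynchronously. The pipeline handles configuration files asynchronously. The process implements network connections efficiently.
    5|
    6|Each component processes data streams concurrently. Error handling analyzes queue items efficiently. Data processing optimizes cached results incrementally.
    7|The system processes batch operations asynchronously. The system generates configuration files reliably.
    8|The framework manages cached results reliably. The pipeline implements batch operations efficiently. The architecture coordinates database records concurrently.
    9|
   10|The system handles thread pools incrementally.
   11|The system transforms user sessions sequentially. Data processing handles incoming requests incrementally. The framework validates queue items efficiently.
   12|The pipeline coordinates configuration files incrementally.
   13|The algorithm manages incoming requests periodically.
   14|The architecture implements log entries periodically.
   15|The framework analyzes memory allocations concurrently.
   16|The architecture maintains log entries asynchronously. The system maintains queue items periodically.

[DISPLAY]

█ach component validates incoming requests asynchronously. Ea▲
The process analyzes cached results sequentially. Each compon█
The pipeline analyzes log entries concurrently. The pipeline ░
Data processing manages batch operations asynchronously. The ░
                                                             ░
Each component processes data streams concurrently. Error han░
The system processes batch operations asynchronously. The sys░
The framework manages cached results reliably. The pipeline i░
                                                             ░
The system handles thread pools incrementally.               ░
The system transforms user sessions sequentially. Data proces░
The pipeline coordinates configuration files incrementally.  ░
The algorithm manages incoming requests periodically.        ░
The architecture implements log entries periodically.        ░
The framework analyzes memory allocations concurrently.      ░
The architecture maintains log entries asynchronously. The sy░
                                                             ░
                                                             ▼


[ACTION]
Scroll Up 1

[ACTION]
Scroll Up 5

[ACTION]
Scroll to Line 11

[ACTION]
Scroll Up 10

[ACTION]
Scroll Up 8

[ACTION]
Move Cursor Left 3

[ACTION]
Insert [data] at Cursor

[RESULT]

data█ach component validates incoming requests asynchronously▲
The process analyzes cached results sequentially. Each compon█
The pipeline analyzes log entries concurrently. The pipeline ░
Data processing manages batch operations asynchronously. The ░
                                                             ░
Each component processes data streams concurrently. Error han░
The system processes batch operations asynchronously. The sys░
The framework manages cached results reliably. The pipeline i░
                                                             ░
The system handles thread pools incrementally.               ░
The system transforms user sessions sequentially. Data proces░
The pipeline coordinates configuration files incrementally.  ░
The algorithm manages incoming requests periodically.        ░
The architecture implements log entries periodically.        ░
The framework analyzes memory allocations concurrently.      ░
The architecture maintains log entries asynchronously. The sy░
                                                             ░
                                                             ▼
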